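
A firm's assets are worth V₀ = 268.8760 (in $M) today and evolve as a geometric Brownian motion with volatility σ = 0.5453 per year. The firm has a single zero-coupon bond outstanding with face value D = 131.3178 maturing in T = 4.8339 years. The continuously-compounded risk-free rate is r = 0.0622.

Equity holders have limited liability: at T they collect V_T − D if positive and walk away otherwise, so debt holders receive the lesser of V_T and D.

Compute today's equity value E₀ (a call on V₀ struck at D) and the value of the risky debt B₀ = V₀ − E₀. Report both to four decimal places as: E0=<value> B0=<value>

d₁ = [ln(V₀/D) + (r + σ²/2)T] / (σ√T)
   = [ln(268.8760/131.3178) + (0.0622 + 0.5·0.5453²)·4.8339] / (0.5453·√4.8339)
   = [0.716630 + 1.019354] / 1.198904 = 1.447976
d₂ = d₁ − σ√T = 1.447976 − 1.198904 = 0.249072
N(d₁) = 0.926188,  N(d₂) = 0.598347,  e^(−rT) = 0.740323
E₀ = V₀·N(d₁) − D·e^(−rT)·N(d₂)
   = 268.8760·0.926188 − 131.3178·0.740323·0.598347 = 190.859845
B₀ = V₀ − E₀ = 268.8760 − 190.859845 = 78.016155

E0=190.8598 B0=78.0162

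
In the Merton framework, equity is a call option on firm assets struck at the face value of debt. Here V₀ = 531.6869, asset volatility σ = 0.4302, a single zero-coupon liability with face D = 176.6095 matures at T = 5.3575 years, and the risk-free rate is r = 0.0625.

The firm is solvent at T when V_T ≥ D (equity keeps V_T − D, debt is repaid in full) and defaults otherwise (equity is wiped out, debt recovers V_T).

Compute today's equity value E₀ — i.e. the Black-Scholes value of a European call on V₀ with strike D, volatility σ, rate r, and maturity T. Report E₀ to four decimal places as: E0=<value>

d₁ = [ln(V₀/D) + (r + σ²/2)T] / (σ√T)
   = [ln(531.6869/176.6095) + (0.0625 + 0.5·0.4302²)·5.3575] / (0.4302·√5.3575)
   = [1.102114 + 0.830605] / 0.995753 = 1.940963
d₂ = d₁ − σ√T = 1.940963 − 0.995753 = 0.945210
N(d₁) = 0.973869,  N(d₂) = 0.827724,  e^(−rT) = 0.715450
E₀ = V₀·N(d₁) − D·e^(−rT)·N(d₂)
   = 531.6869·0.973869 − 176.6095·0.715450·0.827724 = 413.205889

E0=413.2059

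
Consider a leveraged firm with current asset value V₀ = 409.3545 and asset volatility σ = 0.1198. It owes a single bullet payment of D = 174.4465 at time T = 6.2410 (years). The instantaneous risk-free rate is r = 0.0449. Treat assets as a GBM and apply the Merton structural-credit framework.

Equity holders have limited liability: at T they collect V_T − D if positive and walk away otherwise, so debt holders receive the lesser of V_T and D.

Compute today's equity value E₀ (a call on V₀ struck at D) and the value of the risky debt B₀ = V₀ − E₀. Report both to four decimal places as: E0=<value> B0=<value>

E0=277.5410 B0=131.8135

d₁ = [ln(V₀/D) + (r + σ²/2)T] / (σ√T)
   = [ln(409.3545/174.4465) + (0.0449 + 0.5·0.1198²)·6.2410] / (0.1198·√6.2410)
   = [0.852963 + 0.325006] / 0.299284 = 3.935956
d₂ = d₁ − σ√T = 3.935956 − 0.299284 = 3.636672
N(d₁) = 0.999959,  N(d₂) = 0.999862,  e^(−rT) = 0.755617
E₀ = V₀·N(d₁) − D·e^(−rT)·N(d₂)
   = 409.3545·0.999959 − 174.4465·0.755617·0.999862 = 277.541034
B₀ = V₀ − E₀ = 409.3545 − 277.541034 = 131.813466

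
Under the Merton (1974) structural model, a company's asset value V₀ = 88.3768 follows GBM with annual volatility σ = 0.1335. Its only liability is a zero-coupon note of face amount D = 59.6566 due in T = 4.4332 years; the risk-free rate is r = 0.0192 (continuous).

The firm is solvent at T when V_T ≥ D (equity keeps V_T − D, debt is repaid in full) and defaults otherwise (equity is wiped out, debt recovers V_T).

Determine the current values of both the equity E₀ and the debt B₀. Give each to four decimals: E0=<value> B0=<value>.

E0=33.9421 B0=54.4347

d₁ = [ln(V₀/D) + (r + σ²/2)T] / (σ√T)
   = [ln(88.3768/59.6566) + (0.0192 + 0.5·0.1335²)·4.4332] / (0.1335·√4.4332)
   = [0.393005 + 0.124622] / 0.281086 = 1.841522
d₂ = d₁ − σ√T = 1.841522 − 0.281086 = 1.560436
N(d₁) = 0.967227,  N(d₂) = 0.940672,  e^(−rT) = 0.918404
E₀ = V₀·N(d₁) − D·e^(−rT)·N(d₂)
   = 88.3768·0.967227 − 59.6566·0.918404·0.940672 = 33.942124
B₀ = V₀ − E₀ = 88.3768 − 33.942124 = 54.434676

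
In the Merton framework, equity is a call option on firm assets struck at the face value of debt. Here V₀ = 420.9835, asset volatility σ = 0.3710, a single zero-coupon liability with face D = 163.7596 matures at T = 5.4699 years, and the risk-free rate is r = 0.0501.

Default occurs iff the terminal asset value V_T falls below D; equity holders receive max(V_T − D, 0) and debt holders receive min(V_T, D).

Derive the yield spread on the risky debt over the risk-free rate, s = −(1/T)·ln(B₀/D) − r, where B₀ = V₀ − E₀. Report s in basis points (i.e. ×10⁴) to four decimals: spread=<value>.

d₁ = [ln(V₀/D) + (r + σ²/2)T] / (σ√T)
   = [ln(420.9835/163.7596) + (0.0501 + 0.5·0.3710²)·5.4699] / (0.3710·√5.4699)
   = [0.944194 + 0.650483] / 0.867688 = 1.837846
d₂ = d₁ − σ√T = 1.837846 − 0.867688 = 0.970158
N(d₁) = 0.966957,  N(d₂) = 0.834016,  e^(−rT) = 0.760300
E₀ = V₀·N(d₁) − D·e^(−rT)·N(d₂)
   = 420.9835·0.966957 − 163.7596·0.760300·0.834016 = 303.232746
B₀ = V₀ − E₀ = 420.9835 − 303.232746 = 117.750754
spread = −(1/T)·ln(B₀/D) − r = −(1/5.4699)·ln(117.750754/163.7596) − 0.0501 = 0.01019897
in basis points: 0.01019897 × 10⁴ = 101.9897 bp

spread=101.9897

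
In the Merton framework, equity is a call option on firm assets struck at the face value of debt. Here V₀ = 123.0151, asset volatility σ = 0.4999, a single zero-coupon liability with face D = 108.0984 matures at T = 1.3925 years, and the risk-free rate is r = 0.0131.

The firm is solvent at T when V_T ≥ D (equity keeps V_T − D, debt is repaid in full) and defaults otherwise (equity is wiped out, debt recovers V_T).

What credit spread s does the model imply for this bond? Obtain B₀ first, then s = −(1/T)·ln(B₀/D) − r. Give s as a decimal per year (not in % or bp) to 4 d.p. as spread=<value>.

spread=0.1412

d₁ = [ln(V₀/D) + (r + σ²/2)T] / (σ√T)
   = [ln(123.0151/108.0984) + (0.0131 + 0.5·0.4999²)·1.3925] / (0.4999·√1.3925)
   = [0.129265 + 0.192235] / 0.589903 = 0.545004
d₂ = d₁ − σ√T = 0.545004 − 0.589903 = -0.044899
N(d₁) = 0.707125,  N(d₂) = 0.482094,  e^(−rT) = 0.981924
E₀ = V₀·N(d₁) − D·e^(−rT)·N(d₂)
   = 123.0151·0.707125 − 108.0984·0.981924·0.482094 = 35.815458
B₀ = V₀ − E₀ = 123.0151 − 35.815458 = 87.199642
spread = −(1/T)·ln(B₀/D) − r = −(1/1.3925)·ln(87.199642/108.0984) − 0.0131 = 0.14118488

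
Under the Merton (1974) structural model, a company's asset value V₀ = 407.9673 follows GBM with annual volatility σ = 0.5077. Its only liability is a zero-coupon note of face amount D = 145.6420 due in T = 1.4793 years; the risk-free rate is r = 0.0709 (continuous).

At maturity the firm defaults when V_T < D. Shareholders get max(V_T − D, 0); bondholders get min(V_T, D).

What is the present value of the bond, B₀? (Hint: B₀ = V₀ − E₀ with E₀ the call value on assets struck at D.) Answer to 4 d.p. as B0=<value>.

B0=129.3548

d₁ = [ln(V₀/D) + (r + σ²/2)T] / (σ√T)
   = [ln(407.9673/145.6420) + (0.0709 + 0.5·0.5077²)·1.4793] / (0.5077·√1.4793)
   = [1.030035 + 0.295534] / 0.617498 = 2.146680
d₂ = d₁ − σ√T = 2.146680 − 0.617498 = 1.529182
N(d₁) = 0.984091,  N(d₂) = 0.936890,  e^(−rT) = 0.900430
E₀ = V₀·N(d₁) − D·e^(−rT)·N(d₂)
   = 407.9673·0.984091 − 145.6420·0.900430·0.936890 = 278.612529
B₀ = V₀ − E₀ = 407.9673 − 278.612529 = 129.354771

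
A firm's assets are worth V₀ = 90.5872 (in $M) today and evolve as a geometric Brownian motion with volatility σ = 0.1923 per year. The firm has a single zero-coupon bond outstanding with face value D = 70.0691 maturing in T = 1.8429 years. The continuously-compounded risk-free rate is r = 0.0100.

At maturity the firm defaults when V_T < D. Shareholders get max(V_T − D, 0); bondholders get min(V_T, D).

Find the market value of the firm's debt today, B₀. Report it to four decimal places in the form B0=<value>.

d₁ = [ln(V₀/D) + (r + σ²/2)T] / (σ√T)
   = [ln(90.5872/70.0691) + (0.0100 + 0.5·0.1923²)·1.8429] / (0.1923·√1.8429)
   = [0.256831 + 0.052504] / 0.261054 = 1.184945
d₂ = d₁ − σ√T = 1.184945 − 0.261054 = 0.923891
N(d₁) = 0.881980,  N(d₂) = 0.822229,  e^(−rT) = 0.981740
E₀ = V₀·N(d₁) − D·e^(−rT)·N(d₂)
   = 90.5872·0.881980 − 70.0691·0.981740·0.822229 = 23.335347
B₀ = V₀ − E₀ = 90.5872 − 23.335347 = 67.251853

B0=67.2519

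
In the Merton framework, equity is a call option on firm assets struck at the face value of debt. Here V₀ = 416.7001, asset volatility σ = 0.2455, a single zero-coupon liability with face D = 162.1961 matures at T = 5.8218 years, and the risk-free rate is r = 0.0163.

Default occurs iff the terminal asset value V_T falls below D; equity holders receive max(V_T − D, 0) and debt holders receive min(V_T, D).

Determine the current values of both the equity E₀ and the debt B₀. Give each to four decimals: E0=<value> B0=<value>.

E0=271.4680 B0=145.2321

d₁ = [ln(V₀/D) + (r + σ²/2)T] / (σ√T)
   = [ln(416.7001/162.1961) + (0.0163 + 0.5·0.2455²)·5.8218] / (0.2455·√5.8218)
   = [0.943561 + 0.270336] / 0.592352 = 2.049281
d₂ = d₁ − σ√T = 2.049281 − 0.592352 = 1.456929
N(d₁) = 0.979783,  N(d₂) = 0.927432,  e^(−rT) = 0.909468
E₀ = V₀·N(d₁) − D·e^(−rT)·N(d₂)
   = 416.7001·0.979783 − 162.1961·0.909468·0.927432 = 271.468029
B₀ = V₀ − E₀ = 416.7001 − 271.468029 = 145.232071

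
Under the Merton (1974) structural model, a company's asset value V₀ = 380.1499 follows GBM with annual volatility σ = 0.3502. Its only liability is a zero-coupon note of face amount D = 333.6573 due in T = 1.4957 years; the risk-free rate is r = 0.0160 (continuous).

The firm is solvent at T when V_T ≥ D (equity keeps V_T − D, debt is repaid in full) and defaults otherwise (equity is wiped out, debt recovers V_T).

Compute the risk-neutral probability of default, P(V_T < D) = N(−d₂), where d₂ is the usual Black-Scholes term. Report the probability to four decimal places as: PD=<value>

d₁ = [ln(V₀/D) + (r + σ²/2)T] / (σ√T)
   = [ln(380.1499/333.6573) + (0.0160 + 0.5·0.3502²)·1.4957] / (0.3502·√1.4957)
   = [0.130451 + 0.115648] / 0.428290 = 0.574607
d₂ = d₁ − σ√T = 0.574607 − 0.428290 = 0.146317
risk-neutral PD = N(−d₂) = N(-0.146317) = 0.441836

PD=0.4418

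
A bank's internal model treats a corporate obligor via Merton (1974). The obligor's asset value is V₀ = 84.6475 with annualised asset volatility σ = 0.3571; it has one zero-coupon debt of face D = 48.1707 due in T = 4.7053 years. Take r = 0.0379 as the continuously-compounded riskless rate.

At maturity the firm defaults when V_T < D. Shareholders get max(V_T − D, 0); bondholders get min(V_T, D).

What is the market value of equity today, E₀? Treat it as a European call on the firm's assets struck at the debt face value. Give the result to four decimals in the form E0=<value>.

E0=48.2390

d₁ = [ln(V₀/D) + (r + σ²/2)T] / (σ√T)
   = [ln(84.6475/48.1707) + (0.0379 + 0.5·0.3571²)·4.7053] / (0.3571·√4.7053)
   = [0.563745 + 0.478342] / 0.774611 = 1.345303
d₂ = d₁ − σ√T = 1.345303 − 0.774611 = 0.570693
N(d₁) = 0.910736,  N(d₂) = 0.715896,  e^(−rT) = 0.836666
E₀ = V₀·N(d₁) − D·e^(−rT)·N(d₂)
   = 84.6475·0.910736 − 48.1707·0.836666·0.715896 = 48.238968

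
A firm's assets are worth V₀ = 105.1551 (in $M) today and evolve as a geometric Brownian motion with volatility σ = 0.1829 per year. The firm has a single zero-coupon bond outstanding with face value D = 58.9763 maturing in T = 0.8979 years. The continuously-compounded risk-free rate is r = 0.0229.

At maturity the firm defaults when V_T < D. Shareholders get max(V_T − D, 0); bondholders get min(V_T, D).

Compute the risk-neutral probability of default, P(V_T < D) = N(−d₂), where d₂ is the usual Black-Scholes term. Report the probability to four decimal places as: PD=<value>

d₁ = [ln(V₀/D) + (r + σ²/2)T] / (σ√T)
   = [ln(105.1551/58.9763) + (0.0229 + 0.5·0.1829²)·0.8979] / (0.1829·√0.8979)
   = [0.578301 + 0.035580] / 0.173312 = 3.542065
d₂ = d₁ − σ√T = 3.542065 − 0.173312 = 3.368754
risk-neutral PD = N(−d₂) = N(-3.368754) = 0.000378

PD=0.0004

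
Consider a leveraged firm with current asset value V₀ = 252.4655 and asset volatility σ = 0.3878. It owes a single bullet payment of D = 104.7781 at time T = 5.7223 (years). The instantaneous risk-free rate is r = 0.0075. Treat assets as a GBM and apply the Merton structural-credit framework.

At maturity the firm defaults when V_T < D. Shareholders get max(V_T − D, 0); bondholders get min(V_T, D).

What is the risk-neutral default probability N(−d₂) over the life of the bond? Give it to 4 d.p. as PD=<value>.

d₁ = [ln(V₀/D) + (r + σ²/2)T] / (σ√T)
   = [ln(252.4655/104.7781) + (0.0075 + 0.5·0.3878²)·5.7223] / (0.3878·√5.7223)
   = [0.879430 + 0.473202] / 0.927669 = 1.458098
d₂ = d₁ − σ√T = 1.458098 − 0.927669 = 0.530428
risk-neutral PD = N(−d₂) = N(-0.530428) = 0.297907

PD=0.2979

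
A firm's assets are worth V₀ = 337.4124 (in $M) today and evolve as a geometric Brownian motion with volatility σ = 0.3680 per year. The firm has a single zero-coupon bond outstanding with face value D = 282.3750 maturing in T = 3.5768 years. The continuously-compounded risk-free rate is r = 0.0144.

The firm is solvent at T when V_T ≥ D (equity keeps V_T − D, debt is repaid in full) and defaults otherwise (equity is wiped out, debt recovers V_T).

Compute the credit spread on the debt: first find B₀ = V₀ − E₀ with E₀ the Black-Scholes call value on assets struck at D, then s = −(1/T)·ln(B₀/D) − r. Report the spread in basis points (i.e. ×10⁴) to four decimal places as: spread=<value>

spread=603.1700

d₁ = [ln(V₀/D) + (r + σ²/2)T] / (σ√T)
   = [ln(337.4124/282.3750) + (0.0144 + 0.5·0.3680²)·3.5768] / (0.3680·√3.5768)
   = [0.178070 + 0.293698] / 0.695977 = 0.677850
d₂ = d₁ − σ√T = 0.677850 − 0.695977 = -0.018128
N(d₁) = 0.751067,  N(d₂) = 0.492769,  e^(−rT) = 0.949798
E₀ = V₀·N(d₁) − D·e^(−rT)·N(d₂)
   = 337.4124·0.751067 − 282.3750·0.949798·0.492769 = 121.259029
B₀ = V₀ − E₀ = 337.4124 − 121.259029 = 216.153371
spread = −(1/T)·ln(B₀/D) − r = −(1/3.5768)·ln(216.153371/282.3750) − 0.0144 = 0.06031700
in basis points: 0.06031700 × 10⁴ = 603.1700 bp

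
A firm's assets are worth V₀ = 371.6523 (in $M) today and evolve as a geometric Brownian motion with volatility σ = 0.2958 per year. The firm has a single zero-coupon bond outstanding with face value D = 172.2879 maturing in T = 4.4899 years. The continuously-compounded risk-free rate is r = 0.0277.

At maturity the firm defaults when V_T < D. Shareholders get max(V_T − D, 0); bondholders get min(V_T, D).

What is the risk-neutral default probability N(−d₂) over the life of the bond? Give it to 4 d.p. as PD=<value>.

PD=0.1332

d₁ = [ln(V₀/D) + (r + σ²/2)T] / (σ√T)
   = [ln(371.6523/172.2879) + (0.0277 + 0.5·0.2958²)·4.4899] / (0.2958·√4.4899)
   = [0.768792 + 0.320798] / 0.626782 = 1.738387
d₂ = d₁ − σ√T = 1.738387 − 0.626782 = 1.111605
risk-neutral PD = N(−d₂) = N(-1.111605) = 0.133154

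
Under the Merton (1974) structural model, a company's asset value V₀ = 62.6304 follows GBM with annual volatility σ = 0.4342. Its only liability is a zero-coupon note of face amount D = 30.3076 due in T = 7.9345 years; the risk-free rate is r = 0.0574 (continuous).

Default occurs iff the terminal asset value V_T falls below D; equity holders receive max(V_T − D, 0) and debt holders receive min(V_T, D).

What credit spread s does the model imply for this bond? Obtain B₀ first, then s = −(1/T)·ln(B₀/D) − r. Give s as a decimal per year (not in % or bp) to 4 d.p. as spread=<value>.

d₁ = [ln(V₀/D) + (r + σ²/2)T] / (σ√T)
   = [ln(62.6304/30.3076) + (0.0574 + 0.5·0.4342²)·7.9345] / (0.4342·√7.9345)
   = [0.725852 + 1.203385] / 1.223065 = 1.577379
d₂ = d₁ − σ√T = 1.577379 − 1.223065 = 0.354313
N(d₁) = 0.942646,  N(d₂) = 0.638448,  e^(−rT) = 0.634169
E₀ = V₀·N(d₁) − D·e^(−rT)·N(d₂)
   = 62.6304·0.942646 − 30.3076·0.634169·0.638448 = 46.767228
B₀ = V₀ − E₀ = 62.6304 − 46.767228 = 15.863172
spread = −(1/T)·ln(B₀/D) − r = −(1/7.9345)·ln(15.863172/30.3076) − 0.0574 = 0.02419283

spread=0.0242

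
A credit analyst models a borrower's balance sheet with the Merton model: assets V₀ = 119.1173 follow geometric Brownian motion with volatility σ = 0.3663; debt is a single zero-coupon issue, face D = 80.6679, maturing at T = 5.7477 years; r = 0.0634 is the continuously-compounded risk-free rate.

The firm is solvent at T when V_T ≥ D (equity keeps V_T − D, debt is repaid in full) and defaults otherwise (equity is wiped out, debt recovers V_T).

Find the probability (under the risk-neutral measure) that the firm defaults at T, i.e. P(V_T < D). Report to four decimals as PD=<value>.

d₁ = [ln(V₀/D) + (r + σ²/2)T] / (σ√T)
   = [ln(119.1173/80.6679) + (0.0634 + 0.5·0.3663²)·5.7477] / (0.3663·√5.7477)
   = [0.389768 + 0.750005] / 0.878181 = 1.297880
d₂ = d₁ − σ√T = 1.297880 − 0.878181 = 0.419699
risk-neutral PD = N(−d₂) = N(-0.419699) = 0.337353

PD=0.3374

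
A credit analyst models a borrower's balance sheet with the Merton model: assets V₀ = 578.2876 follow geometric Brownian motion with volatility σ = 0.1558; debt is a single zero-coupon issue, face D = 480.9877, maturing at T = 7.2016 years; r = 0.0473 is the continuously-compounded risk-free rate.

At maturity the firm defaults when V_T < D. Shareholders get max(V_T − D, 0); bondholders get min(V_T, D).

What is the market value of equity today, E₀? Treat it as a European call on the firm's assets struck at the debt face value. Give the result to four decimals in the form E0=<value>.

d₁ = [ln(V₀/D) + (r + σ²/2)T] / (σ√T)
   = [ln(578.2876/480.9877) + (0.0473 + 0.5·0.1558²)·7.2016] / (0.1558·√7.2016)
   = [0.184230 + 0.428040] / 0.418102 = 1.464404
d₂ = d₁ − σ√T = 1.464404 − 0.418102 = 1.046302
N(d₁) = 0.928458,  N(d₂) = 0.852289,  e^(−rT) = 0.711318
E₀ = V₀·N(d₁) − D·e^(−rT)·N(d₂)
   = 578.2876·0.928458 − 480.9877·0.711318·0.852289 = 245.317700

E0=245.3177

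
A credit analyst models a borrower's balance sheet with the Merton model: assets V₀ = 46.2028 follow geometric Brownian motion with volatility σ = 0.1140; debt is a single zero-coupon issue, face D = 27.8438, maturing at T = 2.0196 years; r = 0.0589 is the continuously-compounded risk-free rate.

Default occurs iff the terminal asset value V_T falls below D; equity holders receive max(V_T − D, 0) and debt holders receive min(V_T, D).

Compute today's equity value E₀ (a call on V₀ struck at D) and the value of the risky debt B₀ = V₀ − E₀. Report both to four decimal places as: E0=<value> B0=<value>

E0=21.4818 B0=24.7210

d₁ = [ln(V₀/D) + (r + σ²/2)T] / (σ√T)
   = [ln(46.2028/27.8438) + (0.0589 + 0.5·0.1140²)·2.0196] / (0.1140·√2.0196)
   = [0.506430 + 0.132078] / 0.162008 = 3.941202
d₂ = d₁ − σ√T = 3.941202 − 0.162008 = 3.779194
N(d₁) = 0.999959,  N(d₂) = 0.999921,  e^(−rT) = 0.887848
E₀ = V₀·N(d₁) − D·e^(−rT)·N(d₂)
   = 46.2028·0.999959 − 27.8438·0.887848·0.999921 = 21.481803
B₀ = V₀ − E₀ = 46.2028 − 21.481803 = 24.720997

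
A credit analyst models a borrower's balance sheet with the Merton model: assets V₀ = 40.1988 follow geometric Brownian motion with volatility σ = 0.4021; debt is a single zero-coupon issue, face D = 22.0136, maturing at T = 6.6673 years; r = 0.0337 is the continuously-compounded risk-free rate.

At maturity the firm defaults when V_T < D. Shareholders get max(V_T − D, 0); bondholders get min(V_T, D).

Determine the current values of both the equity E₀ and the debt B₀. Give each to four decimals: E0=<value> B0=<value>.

d₁ = [ln(V₀/D) + (r + σ²/2)T] / (σ√T)
   = [ln(40.1988/22.0136) + (0.0337 + 0.5·0.4021²)·6.6673] / (0.4021·√6.6673)
   = [0.602177 + 0.763687] / 1.038267 = 1.315523
d₂ = d₁ − σ√T = 1.315523 − 1.038267 = 0.277256
N(d₁) = 0.905833,  N(d₂) = 0.609208,  e^(−rT) = 0.798765
E₀ = V₀·N(d₁) − D·e^(−rT)·N(d₂)
   = 40.1988·0.905833 − 22.0136·0.798765·0.609208 = 25.701260
B₀ = V₀ − E₀ = 40.1988 − 25.701260 = 14.497540

E0=25.7013 B0=14.4975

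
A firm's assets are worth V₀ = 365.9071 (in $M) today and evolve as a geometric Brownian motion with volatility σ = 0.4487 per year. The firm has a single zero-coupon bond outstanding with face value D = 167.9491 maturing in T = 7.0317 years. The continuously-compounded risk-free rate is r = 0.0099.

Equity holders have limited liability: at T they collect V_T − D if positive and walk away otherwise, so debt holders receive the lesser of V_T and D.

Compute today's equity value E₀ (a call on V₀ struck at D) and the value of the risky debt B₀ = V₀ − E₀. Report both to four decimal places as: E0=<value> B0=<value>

d₁ = [ln(V₀/D) + (r + σ²/2)T] / (σ√T)
   = [ln(365.9071/167.9491) + (0.0099 + 0.5·0.4487²)·7.0317] / (0.4487·√7.0317)
   = [0.778719 + 0.777466] / 1.189834 = 1.307901
d₂ = d₁ − σ√T = 1.307901 − 1.189834 = 0.118067
N(d₁) = 0.904547,  N(d₂) = 0.546993,  e^(−rT) = 0.932754
E₀ = V₀·N(d₁) − D·e^(−rT)·N(d₂)
   = 365.9071·0.904547 − 167.9491·0.932754·0.546993 = 245.290737
B₀ = V₀ − E₀ = 365.9071 − 245.290737 = 120.616363

E0=245.2907 B0=120.6164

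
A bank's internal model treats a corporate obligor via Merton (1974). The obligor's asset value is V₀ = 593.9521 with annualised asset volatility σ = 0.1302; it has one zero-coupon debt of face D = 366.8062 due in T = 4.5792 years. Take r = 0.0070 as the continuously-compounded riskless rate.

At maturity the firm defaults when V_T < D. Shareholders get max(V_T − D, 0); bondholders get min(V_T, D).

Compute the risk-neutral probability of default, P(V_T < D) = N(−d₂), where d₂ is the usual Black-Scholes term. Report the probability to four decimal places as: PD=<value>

PD=0.0440

d₁ = [ln(V₀/D) + (r + σ²/2)T] / (σ√T)
   = [ln(593.9521/366.8062) + (0.0070 + 0.5·0.1302²)·4.5792] / (0.1302·√4.5792)
   = [0.481965 + 0.070868] / 0.278616 = 1.984212
d₂ = d₁ − σ√T = 1.984212 − 0.278616 = 1.705596
risk-neutral PD = N(−d₂) = N(-1.705596) = 0.044042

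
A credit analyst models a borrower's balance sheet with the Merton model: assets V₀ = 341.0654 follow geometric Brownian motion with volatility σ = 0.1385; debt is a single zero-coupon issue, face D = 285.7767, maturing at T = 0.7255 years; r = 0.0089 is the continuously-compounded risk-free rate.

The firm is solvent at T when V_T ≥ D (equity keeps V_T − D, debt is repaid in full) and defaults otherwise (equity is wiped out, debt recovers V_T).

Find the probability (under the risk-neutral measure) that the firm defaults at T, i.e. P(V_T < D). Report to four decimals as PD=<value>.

PD=0.0675

d₁ = [ln(V₀/D) + (r + σ²/2)T] / (σ√T)
   = [ln(341.0654/285.7767) + (0.0089 + 0.5·0.1385²)·0.7255] / (0.1385·√0.7255)
   = [0.176864 + 0.013415] / 0.117969 = 1.612954
d₂ = d₁ − σ√T = 1.612954 − 0.117969 = 1.494985
risk-neutral PD = N(−d₂) = N(-1.494985) = 0.067459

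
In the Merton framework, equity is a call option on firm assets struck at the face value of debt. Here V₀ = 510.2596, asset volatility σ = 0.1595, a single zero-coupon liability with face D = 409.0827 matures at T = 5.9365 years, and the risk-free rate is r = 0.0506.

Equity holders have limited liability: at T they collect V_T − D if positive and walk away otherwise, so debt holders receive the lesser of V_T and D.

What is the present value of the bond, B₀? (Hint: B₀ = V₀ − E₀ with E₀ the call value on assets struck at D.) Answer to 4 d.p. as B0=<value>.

d₁ = [ln(V₀/D) + (r + σ²/2)T] / (σ√T)
   = [ln(510.2596/409.0827) + (0.0506 + 0.5·0.1595²)·5.9365] / (0.1595·√5.9365)
   = [0.221002 + 0.375900] / 0.388621 = 1.535951
d₂ = d₁ − σ√T = 1.535951 − 0.388621 = 1.147330
N(d₁) = 0.937725,  N(d₂) = 0.874377,  e^(−rT) = 0.740532
E₀ = V₀·N(d₁) − D·e^(−rT)·N(d₂)
   = 510.2596·0.937725 − 409.0827·0.740532·0.874377 = 213.600329
B₀ = V₀ − E₀ = 510.2596 − 213.600329 = 296.659271

B0=296.6593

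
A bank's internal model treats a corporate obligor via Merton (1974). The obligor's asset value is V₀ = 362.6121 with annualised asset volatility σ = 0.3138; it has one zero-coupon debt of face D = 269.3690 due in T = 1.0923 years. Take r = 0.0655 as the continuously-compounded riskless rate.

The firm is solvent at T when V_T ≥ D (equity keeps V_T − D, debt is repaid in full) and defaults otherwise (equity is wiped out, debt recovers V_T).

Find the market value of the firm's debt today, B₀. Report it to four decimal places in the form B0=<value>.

d₁ = [ln(V₀/D) + (r + σ²/2)T] / (σ√T)
   = [ln(362.6121/269.3690) + (0.0655 + 0.5·0.3138²)·1.0923] / (0.3138·√1.0923)
   = [0.297251 + 0.125325] / 0.327962 = 1.288492
d₂ = d₁ − σ√T = 1.288492 − 0.327962 = 0.960530
N(d₁) = 0.901213,  N(d₂) = 0.831606,  e^(−rT) = 0.930954
E₀ = V₀·N(d₁) − D·e^(−rT)·N(d₂)
   = 362.6121·0.901213 − 269.3690·0.930954·0.831606 = 118.248778
B₀ = V₀ − E₀ = 362.6121 − 118.248778 = 244.363322

B0=244.3633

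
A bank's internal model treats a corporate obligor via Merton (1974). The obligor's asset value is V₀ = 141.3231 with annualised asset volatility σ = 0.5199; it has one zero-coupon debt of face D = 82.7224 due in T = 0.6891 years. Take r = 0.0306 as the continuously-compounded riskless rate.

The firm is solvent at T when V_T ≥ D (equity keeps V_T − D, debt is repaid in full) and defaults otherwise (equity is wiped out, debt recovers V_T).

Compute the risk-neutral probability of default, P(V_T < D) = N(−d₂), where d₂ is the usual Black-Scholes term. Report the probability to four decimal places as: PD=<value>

PD=0.1414

d₁ = [ln(V₀/D) + (r + σ²/2)T] / (σ√T)
   = [ln(141.3231/82.7224) + (0.0306 + 0.5·0.5199²)·0.6891] / (0.5199·√0.6891)
   = [0.535558 + 0.114217] / 0.431580 = 1.505574
d₂ = d₁ − σ√T = 1.505574 − 0.431580 = 1.073995
risk-neutral PD = N(−d₂) = N(-1.073995) = 0.141412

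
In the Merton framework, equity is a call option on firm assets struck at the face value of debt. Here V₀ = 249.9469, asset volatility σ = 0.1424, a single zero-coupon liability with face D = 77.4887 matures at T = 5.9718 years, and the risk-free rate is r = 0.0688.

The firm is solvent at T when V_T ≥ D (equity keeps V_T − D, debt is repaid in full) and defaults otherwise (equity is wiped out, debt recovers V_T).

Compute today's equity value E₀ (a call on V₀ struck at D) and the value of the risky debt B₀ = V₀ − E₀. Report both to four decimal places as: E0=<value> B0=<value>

d₁ = [ln(V₀/D) + (r + σ²/2)T] / (σ√T)
   = [ln(249.9469/77.4887) + (0.0688 + 0.5·0.1424²)·5.9718] / (0.1424·√5.9718)
   = [1.171116 + 0.471407] / 0.347987 = 4.720076
d₂ = d₁ − σ√T = 4.720076 − 0.347987 = 4.372089
N(d₁) = 0.999999,  N(d₂) = 0.999994,  e^(−rT) = 0.663080
E₀ = V₀·N(d₁) − D·e^(−rT)·N(d₂)
   = 249.9469·0.999999 − 77.4887·0.663080·0.999994 = 198.565725
B₀ = V₀ − E₀ = 249.9469 − 198.565725 = 51.381175

E0=198.5657 B0=51.3812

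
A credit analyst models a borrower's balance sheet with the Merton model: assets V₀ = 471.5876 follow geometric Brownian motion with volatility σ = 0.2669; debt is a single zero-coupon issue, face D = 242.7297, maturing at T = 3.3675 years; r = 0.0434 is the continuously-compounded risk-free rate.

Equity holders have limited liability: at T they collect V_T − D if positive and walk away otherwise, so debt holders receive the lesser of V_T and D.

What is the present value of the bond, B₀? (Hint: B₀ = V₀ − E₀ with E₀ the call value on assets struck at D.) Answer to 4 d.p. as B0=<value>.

B0=206.6496

d₁ = [ln(V₀/D) + (r + σ²/2)T] / (σ√T)
   = [ln(471.5876/242.7297) + (0.0434 + 0.5·0.2669²)·3.3675] / (0.2669·√3.3675)
   = [0.664156 + 0.266092] / 0.489781 = 1.899314
d₂ = d₁ − σ√T = 1.899314 − 0.489781 = 1.409532
N(d₁) = 0.971238,  N(d₂) = 0.920661,  e^(−rT) = 0.864029
E₀ = V₀·N(d₁) − D·e^(−rT)·N(d₂)
   = 471.5876·0.971238 − 242.7297·0.864029·0.920661 = 264.937980
B₀ = V₀ − E₀ = 471.5876 − 264.937980 = 206.649620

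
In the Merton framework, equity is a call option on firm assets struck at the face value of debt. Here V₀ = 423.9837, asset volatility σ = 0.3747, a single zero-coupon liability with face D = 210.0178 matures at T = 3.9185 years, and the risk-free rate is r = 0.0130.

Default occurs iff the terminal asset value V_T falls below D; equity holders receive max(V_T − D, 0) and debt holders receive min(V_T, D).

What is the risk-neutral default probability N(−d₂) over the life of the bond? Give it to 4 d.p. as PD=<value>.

d₁ = [ln(V₀/D) + (r + σ²/2)T] / (σ√T)
   = [ln(423.9837/210.0178) + (0.0130 + 0.5·0.3747²)·3.9185] / (0.3747·√3.9185)
   = [0.702503 + 0.326019] / 0.741726 = 1.386660
d₂ = d₁ − σ√T = 1.386660 − 0.741726 = 0.644934
risk-neutral PD = N(−d₂) = N(-0.644934) = 0.259485

PD=0.2595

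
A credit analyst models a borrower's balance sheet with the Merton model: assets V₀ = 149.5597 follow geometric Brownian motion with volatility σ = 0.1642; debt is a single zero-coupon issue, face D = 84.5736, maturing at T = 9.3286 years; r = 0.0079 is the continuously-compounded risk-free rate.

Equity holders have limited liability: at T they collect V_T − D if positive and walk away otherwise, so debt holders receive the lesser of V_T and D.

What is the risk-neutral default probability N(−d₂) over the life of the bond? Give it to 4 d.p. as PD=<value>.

d₁ = [ln(V₀/D) + (r + σ²/2)T] / (σ√T)
   = [ln(149.5597/84.5736) + (0.0079 + 0.5·0.1642²)·9.3286] / (0.1642·√9.3286)
   = [0.570073 + 0.199453] / 0.501512 = 1.534413
d₂ = d₁ − σ√T = 1.534413 − 0.501512 = 1.032901
risk-neutral PD = N(−d₂) = N(-1.032901) = 0.150825

PD=0.1508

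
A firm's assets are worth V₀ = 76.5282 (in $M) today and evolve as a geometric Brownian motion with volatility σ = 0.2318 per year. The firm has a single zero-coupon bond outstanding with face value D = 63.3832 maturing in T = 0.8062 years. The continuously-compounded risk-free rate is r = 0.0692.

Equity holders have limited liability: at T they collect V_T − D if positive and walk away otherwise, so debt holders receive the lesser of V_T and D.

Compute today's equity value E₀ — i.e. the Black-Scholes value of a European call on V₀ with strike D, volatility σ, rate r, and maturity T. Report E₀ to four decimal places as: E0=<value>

E0=17.4160

d₁ = [ln(V₀/D) + (r + σ²/2)T] / (σ√T)
   = [ln(76.5282/63.3832) + (0.0692 + 0.5·0.2318²)·0.8062] / (0.2318·√0.8062)
   = [0.188460 + 0.077448] / 0.208130 = 1.277608
d₂ = d₁ − σ√T = 1.277608 − 0.208130 = 1.069478
N(d₁) = 0.899306,  N(d₂) = 0.857573,  e^(−rT) = 0.945739
E₀ = V₀·N(d₁) − D·e^(−rT)·N(d₂)
   = 76.5282·0.899306 − 63.3832·0.945739·0.857573 = 17.415988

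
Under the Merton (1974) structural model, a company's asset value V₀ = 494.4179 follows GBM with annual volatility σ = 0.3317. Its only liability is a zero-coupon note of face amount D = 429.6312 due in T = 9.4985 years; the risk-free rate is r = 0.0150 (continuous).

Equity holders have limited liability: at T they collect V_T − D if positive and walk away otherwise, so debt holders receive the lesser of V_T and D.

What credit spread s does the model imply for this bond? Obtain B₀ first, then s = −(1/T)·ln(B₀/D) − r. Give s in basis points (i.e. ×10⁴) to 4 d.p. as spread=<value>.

d₁ = [ln(V₀/D) + (r + σ²/2)T] / (σ√T)
   = [ln(494.4179/429.6312) + (0.0150 + 0.5·0.3317²)·9.4985] / (0.3317·√9.4985)
   = [0.140454 + 0.665013] / 1.022287 = 0.787907
d₂ = d₁ − σ√T = 0.787907 − 1.022287 = -0.234381
N(d₁) = 0.784624,  N(d₂) = 0.407345,  e^(−rT) = 0.867207
E₀ = V₀·N(d₁) − D·e^(−rT)·N(d₂)
   = 494.4179·0.784624 − 429.6312·0.867207·0.407345 = 236.164145
B₀ = V₀ − E₀ = 494.4179 − 236.164145 = 258.253755
spread = −(1/T)·ln(B₀/D) − r = −(1/9.4985)·ln(258.253755/429.6312) − 0.0150 = 0.03858578
in basis points: 0.03858578 × 10⁴ = 385.8578 bp

spread=385.8578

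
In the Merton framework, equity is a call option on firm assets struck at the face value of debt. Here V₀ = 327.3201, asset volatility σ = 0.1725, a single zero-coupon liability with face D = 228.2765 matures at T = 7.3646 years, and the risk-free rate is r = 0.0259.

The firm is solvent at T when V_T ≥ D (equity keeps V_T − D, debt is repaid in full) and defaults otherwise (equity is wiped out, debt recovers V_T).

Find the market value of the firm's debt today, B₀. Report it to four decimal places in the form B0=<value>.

d₁ = [ln(V₀/D) + (r + σ²/2)T] / (σ√T)
   = [ln(327.3201/228.2765) + (0.0259 + 0.5·0.1725²)·7.3646] / (0.1725·√7.3646)
   = [0.360381 + 0.300315] / 0.468127 = 1.411360
d₂ = d₁ − σ√T = 1.411360 − 0.468127 = 0.943233
N(d₁) = 0.920931,  N(d₂) = 0.827219,  e^(−rT) = 0.826345
E₀ = V₀·N(d₁) − D·e^(−rT)·N(d₂)
   = 327.3201·0.920931 − 228.2765·0.826345·0.827219 = 145.396581
B₀ = V₀ − E₀ = 327.3201 − 145.396581 = 181.923519

B0=181.9235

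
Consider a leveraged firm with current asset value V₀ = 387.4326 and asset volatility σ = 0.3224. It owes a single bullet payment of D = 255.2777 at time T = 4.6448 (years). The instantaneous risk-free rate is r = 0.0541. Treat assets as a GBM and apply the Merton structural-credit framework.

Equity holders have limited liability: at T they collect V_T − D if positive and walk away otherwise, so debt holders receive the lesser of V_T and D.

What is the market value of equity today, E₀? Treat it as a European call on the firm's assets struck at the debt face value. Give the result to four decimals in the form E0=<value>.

d₁ = [ln(V₀/D) + (r + σ²/2)T] / (σ√T)
   = [ln(387.4326/255.2777) + (0.0541 + 0.5·0.3224²)·4.6448] / (0.3224·√4.6448)
   = [0.417190 + 0.492678] / 0.694830 = 1.309483
d₂ = d₁ − σ√T = 1.309483 − 0.694830 = 0.614653
N(d₁) = 0.904815,  N(d₂) = 0.730608,  e^(−rT) = 0.777802
E₀ = V₀·N(d₁) − D·e^(−rT)·N(d₂)
   = 387.4326·0.904815 − 255.2777·0.777802·0.730608 = 205.488479

E0=205.4885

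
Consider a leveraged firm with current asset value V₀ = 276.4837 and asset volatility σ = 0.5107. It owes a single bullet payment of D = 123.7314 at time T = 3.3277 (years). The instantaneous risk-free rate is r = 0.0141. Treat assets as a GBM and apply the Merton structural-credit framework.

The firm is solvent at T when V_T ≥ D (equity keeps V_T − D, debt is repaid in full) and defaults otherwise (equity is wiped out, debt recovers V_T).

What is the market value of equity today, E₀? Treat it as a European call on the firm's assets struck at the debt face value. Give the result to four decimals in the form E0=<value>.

E0=173.8547

d₁ = [ln(V₀/D) + (r + σ²/2)T] / (σ√T)
   = [ln(276.4837/123.7314) + (0.0141 + 0.5·0.5107²)·3.3277] / (0.5107·√3.3277)
   = [0.804039 + 0.480877] / 0.931618 = 1.379230
d₂ = d₁ − σ√T = 1.379230 − 0.931618 = 0.447612
N(d₁) = 0.916088,  N(d₂) = 0.672783,  e^(−rT) = 0.954163
E₀ = V₀·N(d₁) − D·e^(−rT)·N(d₂)
   = 276.4837·0.916088 − 123.7314·0.954163·0.672783 = 173.854657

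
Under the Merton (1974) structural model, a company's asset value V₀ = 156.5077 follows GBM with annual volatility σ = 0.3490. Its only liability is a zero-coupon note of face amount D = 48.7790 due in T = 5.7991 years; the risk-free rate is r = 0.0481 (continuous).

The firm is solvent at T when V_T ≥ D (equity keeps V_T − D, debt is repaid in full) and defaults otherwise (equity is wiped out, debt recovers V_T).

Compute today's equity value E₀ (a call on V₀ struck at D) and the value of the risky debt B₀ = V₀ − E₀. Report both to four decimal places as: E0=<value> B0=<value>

E0=120.6455 B0=35.8622

d₁ = [ln(V₀/D) + (r + σ²/2)T] / (σ√T)
   = [ln(156.5077/48.7790) + (0.0481 + 0.5·0.3490²)·5.7991] / (0.3490·√5.7991)
   = [1.165805 + 0.632105] / 0.840438 = 2.139253
d₂ = d₁ − σ√T = 2.139253 − 0.840438 = 1.298815
N(d₁) = 0.983792,  N(d₂) = 0.902996,  e^(−rT) = 0.756588
E₀ = V₀·N(d₁) − D·e^(−rT)·N(d₂)
   = 156.5077·0.983792 − 48.7790·0.756588·0.902996 = 120.645472
B₀ = V₀ − E₀ = 156.5077 − 120.645472 = 35.862228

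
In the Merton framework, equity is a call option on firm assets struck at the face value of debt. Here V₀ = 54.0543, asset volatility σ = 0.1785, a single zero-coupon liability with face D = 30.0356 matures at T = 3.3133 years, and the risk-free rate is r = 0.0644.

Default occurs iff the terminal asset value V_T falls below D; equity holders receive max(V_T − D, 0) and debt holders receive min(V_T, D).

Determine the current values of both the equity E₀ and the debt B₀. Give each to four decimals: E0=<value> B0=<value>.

E0=29.8160 B0=24.2383

d₁ = [ln(V₀/D) + (r + σ²/2)T] / (σ√T)
   = [ln(54.0543/30.0356) + (0.0644 + 0.5·0.1785²)·3.3133] / (0.1785·√3.3133)
   = [0.587606 + 0.266161] / 0.324914 = 2.627669
d₂ = d₁ − σ√T = 2.627669 − 0.324914 = 2.302755
N(d₁) = 0.995701,  N(d₂) = 0.989354,  e^(−rT) = 0.807852
E₀ = V₀·N(d₁) − D·e^(−rT)·N(d₂)
   = 54.0543·0.995701 − 30.0356·0.807852·0.989354 = 29.815951
B₀ = V₀ − E₀ = 54.0543 − 29.815951 = 24.238349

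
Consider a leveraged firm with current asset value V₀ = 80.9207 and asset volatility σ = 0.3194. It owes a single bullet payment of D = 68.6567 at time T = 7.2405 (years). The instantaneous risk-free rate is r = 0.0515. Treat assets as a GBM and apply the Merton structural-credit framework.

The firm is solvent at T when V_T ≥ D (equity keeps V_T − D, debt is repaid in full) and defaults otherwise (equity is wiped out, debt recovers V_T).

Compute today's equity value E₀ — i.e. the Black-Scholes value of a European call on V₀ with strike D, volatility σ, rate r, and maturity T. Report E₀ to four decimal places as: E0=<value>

E0=41.8204

d₁ = [ln(V₀/D) + (r + σ²/2)T] / (σ√T)
   = [ln(80.9207/68.6567) + (0.0515 + 0.5·0.3194²)·7.2405] / (0.3194·√7.2405)
   = [0.164351 + 0.742210] / 0.859447 = 1.054819
d₂ = d₁ − σ√T = 1.054819 − 0.859447 = 0.195372
N(d₁) = 0.854246,  N(d₂) = 0.577449,  e^(−rT) = 0.688744
E₀ = V₀·N(d₁) − D·e^(−rT)·N(d₂)
   = 80.9207·0.854246 − 68.6567·0.688744·0.577449 = 41.820413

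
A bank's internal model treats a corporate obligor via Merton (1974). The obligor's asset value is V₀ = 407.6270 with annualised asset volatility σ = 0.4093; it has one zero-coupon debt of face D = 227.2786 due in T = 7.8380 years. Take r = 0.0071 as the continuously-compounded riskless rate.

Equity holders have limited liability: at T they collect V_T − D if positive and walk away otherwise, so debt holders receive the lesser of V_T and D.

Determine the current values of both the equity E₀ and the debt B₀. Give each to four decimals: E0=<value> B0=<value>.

d₁ = [ln(V₀/D) + (r + σ²/2)T] / (σ√T)
   = [ln(407.6270/227.2786) + (0.0071 + 0.5·0.4093²)·7.8380] / (0.4093·√7.8380)
   = [0.584176 + 0.712186] / 1.145894 = 1.131311
d₂ = d₁ − σ√T = 1.131311 − 1.145894 = -0.014583
N(d₁) = 0.871038,  N(d₂) = 0.494182,  e^(−rT) = 0.945870
E₀ = V₀·N(d₁) − D·e^(−rT)·N(d₂)
   = 407.6270·0.871038 − 227.2786·0.945870·0.494182 = 248.821144
B₀ = V₀ − E₀ = 407.6270 − 248.821144 = 158.805856

E0=248.8211 B0=158.8059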